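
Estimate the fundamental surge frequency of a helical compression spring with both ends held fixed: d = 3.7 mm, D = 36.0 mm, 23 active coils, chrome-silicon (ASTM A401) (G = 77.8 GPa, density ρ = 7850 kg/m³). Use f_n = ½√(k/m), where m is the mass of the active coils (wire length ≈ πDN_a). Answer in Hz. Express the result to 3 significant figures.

k = Gd⁴/(8D³N_a) = (77.8×10³)(3.7⁴)/(8·36.0³·23) = 1.6985 N/mm = 1698.5 N/m
Wire length L = πDN_a = π·36.0·23 = 2601.2 mm
m = ρ·(πd²/4)·L = 7850 × 10.752×10⁻⁶ m² × 2.6012 m = 0.21955 kg
f_n = ½√(k/m) = 0.5·√(1698.5/0.21955) = 0.5·√(7736) = 43.977 Hz

44.0 Hz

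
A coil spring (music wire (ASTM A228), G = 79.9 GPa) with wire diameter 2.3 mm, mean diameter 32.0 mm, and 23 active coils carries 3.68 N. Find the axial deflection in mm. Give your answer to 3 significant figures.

9.92 mm

k = Gd⁴/(8D³N_a) = (79.9×10³)(2.3⁴)/(8·32.0³·23) = 0.37084 N/mm
δ = F/k = 3.68 / 0.37084 = 9.9233 mm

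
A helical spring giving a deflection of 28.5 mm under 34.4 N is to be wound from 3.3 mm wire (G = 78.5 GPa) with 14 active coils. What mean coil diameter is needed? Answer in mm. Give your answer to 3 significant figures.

41.0 mm

Required rate k = F/δ = 34.4/28.5 = 1.207 N/mm
D = (Gd⁴/(8N_a·k))^(1/3) = (78.5×10³·3.3⁴/(8·14·1.207))^(1/3)
  = (68864.2)^(1/3) = 40.9887 mm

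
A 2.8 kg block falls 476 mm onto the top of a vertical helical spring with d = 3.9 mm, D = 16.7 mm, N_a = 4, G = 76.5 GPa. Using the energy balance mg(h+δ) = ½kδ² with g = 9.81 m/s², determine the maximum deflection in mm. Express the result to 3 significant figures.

15.1 mm

k = Gd⁴/(8D³N_a) = (76.5×10³)(3.9⁴)/(8·16.7³·4) = 118.75 N/mm
W = mg = 2.8 × 9.81 = 27.468 N
½kδ² − Wδ − Wh = 0 → δ = (W + √(W² + 2kWh))/k
δ = (27.468 + √(754.49 + 3.10516e+06))/118.75 = (27.468 + 1762.4)/118.75 = 15.073 mm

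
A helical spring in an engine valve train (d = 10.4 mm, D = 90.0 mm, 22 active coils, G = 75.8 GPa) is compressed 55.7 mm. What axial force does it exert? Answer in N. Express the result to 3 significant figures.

385 N

k = Gd⁴/(8D³N_a) = (75.8×10³)(10.4⁴)/(8·90.0³·22) = 6.9113 N/mm
F = k·δ = 6.9113 × 55.7 = 384.96 N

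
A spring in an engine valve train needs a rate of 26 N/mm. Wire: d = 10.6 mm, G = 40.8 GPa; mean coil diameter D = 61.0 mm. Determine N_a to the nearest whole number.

11

N_a = Gd⁴/(8D³k) = (40.8×10³ × 10.6⁴)/(8 × 61.0³ × 26)
    = 5.15091e+08 / 4.7212e+07 = 10.91 → 11 coils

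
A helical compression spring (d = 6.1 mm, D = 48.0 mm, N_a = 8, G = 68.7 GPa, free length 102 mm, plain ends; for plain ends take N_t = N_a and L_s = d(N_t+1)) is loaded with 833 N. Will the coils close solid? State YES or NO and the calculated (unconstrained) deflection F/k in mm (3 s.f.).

YES, δ = 62.0 mm

k = Gd⁴/(8D³N_a) = (68.7×10³)(6.1⁴)/(8·48.0³·8) = 13.439 N/mm
N_t = 8; L_s = 6.1·9 = 54.9 mm; δ_solid = L₀ − L_s = 102 − 54.9 = 47.1 mm
δ = F/k = 833/13.439 = 61.983 mm
δ ≥ δ_solid → spring goes solid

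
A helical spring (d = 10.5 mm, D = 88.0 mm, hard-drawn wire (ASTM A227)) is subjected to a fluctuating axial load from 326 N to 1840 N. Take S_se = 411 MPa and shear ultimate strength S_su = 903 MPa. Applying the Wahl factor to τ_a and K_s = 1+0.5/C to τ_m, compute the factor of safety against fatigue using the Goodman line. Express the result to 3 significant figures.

C = D/d = 88.0/10.5 = 8.3810; K_W = (4C−1)/(4C−4)+0.615/C = 1.1750; K_s = 1+0.5/C = 1.0597
F_a = (F_max−F_min)/2 = 757 N; F_m = (F_max+F_min)/2 = 1083 N
τ_a = K_W·8F_aD/(πd³) = 1.1750 × 146.54 = 172.18 MPa
τ_m = K_s·8F_mD/(πd³) = 1.0597 × 209.64 = 222.15 MPa
Goodman: 1/n_f = τ_a/S_se + τ_m/S_su = 172.18/411 + 222.15/903 = 0.41893 + 0.24602 = 0.66495
n_f = 1/0.66495 = 1.504

1.50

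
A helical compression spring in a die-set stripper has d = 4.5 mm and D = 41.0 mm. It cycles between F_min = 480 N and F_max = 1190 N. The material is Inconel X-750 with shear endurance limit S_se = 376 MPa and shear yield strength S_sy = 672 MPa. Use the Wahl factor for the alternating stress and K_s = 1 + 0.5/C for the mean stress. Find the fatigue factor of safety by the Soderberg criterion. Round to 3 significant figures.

0.363

C = D/d = 41.0/4.5 = 9.1111; K_W = (4C−1)/(4C−4)+0.615/C = 1.1600; K_s = 1+0.5/C = 1.0549
F_a = (F_max−F_min)/2 = 355 N; F_m = (F_max+F_min)/2 = 835 N
τ_a = K_W·8F_aD/(πd³) = 1.1600 × 406.74 = 471.8 MPa
τ_m = K_s·8F_mD/(πd³) = 1.0549 × 956.69 = 1009.2 MPa
Soderberg: 1/n_f = τ_a/S_se + τ_m/S_sy = 471.8/376 + 1009.2/672 = 1.25479 + 1.50178 = 2.7566
n_f = 1/2.7566 = 0.3628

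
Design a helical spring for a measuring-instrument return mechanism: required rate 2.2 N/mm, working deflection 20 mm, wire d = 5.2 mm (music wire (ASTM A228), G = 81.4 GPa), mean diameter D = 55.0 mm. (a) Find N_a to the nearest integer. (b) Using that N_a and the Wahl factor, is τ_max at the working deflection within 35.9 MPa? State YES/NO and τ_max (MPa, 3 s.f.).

(a) 20 coils; (b) NO, τ_max = 50.6 MPa

N_a = Gd⁴/(8D³k) = (81.4×10³)(5.2⁴)/(8·55.0³·2.2) = 20.33 → N_a = 20
Actual rate k = Gd⁴/(8D³·20) = 2.2358 N/mm
Working load F = kδ = 2.2358·20 = 44.716 N
C = 55.0/5.2 = 10.5769; K_W = (4C−1)/(4C−4)+0.615/C = 1.1365
τ_max = K_W·8FD/(πd³) = 1.1365·44.54 = 50.618 MPa
τ_max > 35.9 MPa → exceeds allowable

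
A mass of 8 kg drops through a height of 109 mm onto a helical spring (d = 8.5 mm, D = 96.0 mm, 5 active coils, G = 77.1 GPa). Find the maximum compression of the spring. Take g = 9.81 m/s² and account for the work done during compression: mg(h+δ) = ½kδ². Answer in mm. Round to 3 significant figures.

46.3 mm

k = Gd⁴/(8D³N_a) = (77.1×10³)(8.5⁴)/(8·96.0³·5) = 11.373 N/mm
W = mg = 8 × 9.81 = 78.48 N
½kδ² − Wδ − Wh = 0 → δ = (W + √(W² + 2kWh))/k
δ = (78.48 + √(6159.1 + 194568))/11.373 = (78.48 + 448.03)/11.373 = 46.296 mm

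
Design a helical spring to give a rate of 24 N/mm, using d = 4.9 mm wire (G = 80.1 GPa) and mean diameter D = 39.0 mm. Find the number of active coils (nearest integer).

N_a = Gd⁴/(8D³k) = (80.1×10³ × 4.9⁴)/(8 × 39.0³ × 24)
    = 4.61761e+07 / 1.13892e+07 = 4.054 → 4 coils

4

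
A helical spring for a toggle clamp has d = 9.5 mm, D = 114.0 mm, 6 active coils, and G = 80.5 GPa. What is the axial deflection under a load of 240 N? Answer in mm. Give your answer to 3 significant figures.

26.0 mm

k = Gd⁴/(8D³N_a) = (80.5×10³)(9.5⁴)/(8·114.0³·6) = 9.2201 N/mm
δ = F/k = 240 / 9.2201 = 26.03 mm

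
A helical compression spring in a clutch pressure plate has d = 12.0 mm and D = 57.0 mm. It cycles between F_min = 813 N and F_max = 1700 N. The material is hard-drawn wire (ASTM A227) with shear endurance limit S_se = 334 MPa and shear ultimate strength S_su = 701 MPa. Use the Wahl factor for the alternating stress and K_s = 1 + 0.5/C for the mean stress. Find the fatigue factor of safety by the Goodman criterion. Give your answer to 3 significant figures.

3.18

C = D/d = 57.0/12.0 = 4.7500; K_W = (4C−1)/(4C−4)+0.615/C = 1.3295; K_s = 1+0.5/C = 1.1053
F_a = (F_max−F_min)/2 = 443.5 N; F_m = (F_max+F_min)/2 = 1256.5 N
τ_a = K_W·8F_aD/(πd³) = 1.3295 × 37.253 = 49.527 MPa
τ_m = K_s·8F_mD/(πd³) = 1.1053 × 105.54 = 116.65 MPa
Goodman: 1/n_f = τ_a/S_se + τ_m/S_su = 49.527/334 + 116.65/701 = 0.14829 + 0.16641 = 0.3147
n_f = 1/0.3147 = 3.178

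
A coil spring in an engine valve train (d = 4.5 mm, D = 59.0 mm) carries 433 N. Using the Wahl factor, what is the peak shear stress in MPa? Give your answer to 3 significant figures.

792 MPa

Spring index C = D/d = 59.0/4.5 = 13.1111
K_W = (4C−1)/(4C−4) + 0.615/C = 51.444/48.444 + 0.0469 = 1.1088
τ₀ = 8FD/(πd³) = 8·433·59.0/(π·4.5³) = 204376/286.28 = 713.91 MPa
τ_max = K·τ₀ = 1.1088 × 713.91 = 791.61 MPa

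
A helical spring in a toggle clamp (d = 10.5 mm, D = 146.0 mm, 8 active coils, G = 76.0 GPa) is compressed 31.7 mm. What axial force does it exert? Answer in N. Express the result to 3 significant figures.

147 N

k = Gd⁴/(8D³N_a) = (76.0×10³)(10.5⁴)/(8·146.0³·8) = 4.638 N/mm
F = k·δ = 4.638 × 31.7 = 147.03 N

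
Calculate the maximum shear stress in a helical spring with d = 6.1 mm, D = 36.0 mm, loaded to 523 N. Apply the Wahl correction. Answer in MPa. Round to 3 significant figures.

266 MPa

Spring index C = D/d = 36.0/6.1 = 5.9016
K_W = (4C−1)/(4C−4) + 0.615/C = 22.607/19.607 + 0.1042 = 1.2572
τ₀ = 8FD/(πd³) = 8·523·36.0/(π·6.1³) = 150624/713.08 = 211.23 MPa
τ_max = K·τ₀ = 1.2572 × 211.23 = 265.56 MPa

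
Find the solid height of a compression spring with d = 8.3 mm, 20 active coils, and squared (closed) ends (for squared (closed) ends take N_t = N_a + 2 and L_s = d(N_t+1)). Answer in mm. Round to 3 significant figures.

squared (closed) ends: N_t = N_a + 2 = 20 + 2 = 22
L_s = d·(N_t+1) = 8.3 × 23 = 190.9 mm

191 mm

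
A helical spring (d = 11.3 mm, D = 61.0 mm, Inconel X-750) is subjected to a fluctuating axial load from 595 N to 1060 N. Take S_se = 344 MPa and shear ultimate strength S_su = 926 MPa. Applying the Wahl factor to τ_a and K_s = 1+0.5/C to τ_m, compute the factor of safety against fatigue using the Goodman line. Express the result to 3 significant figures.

C = D/d = 61.0/11.3 = 5.3982; K_W = (4C−1)/(4C−4)+0.615/C = 1.2844; K_s = 1+0.5/C = 1.0926
F_a = (F_max−F_min)/2 = 232.5 N; F_m = (F_max+F_min)/2 = 827.5 N
τ_a = K_W·8F_aD/(πd³) = 1.2844 × 25.03 = 32.15 MPa
τ_m = K_s·8F_mD/(πd³) = 1.0926 × 89.085 = 97.336 MPa
Goodman: 1/n_f = τ_a/S_se + τ_m/S_su = 32.15/344 + 97.336/926 = 0.09346 + 0.10511 = 0.19857
n_f = 1/0.19857 = 5.036

5.04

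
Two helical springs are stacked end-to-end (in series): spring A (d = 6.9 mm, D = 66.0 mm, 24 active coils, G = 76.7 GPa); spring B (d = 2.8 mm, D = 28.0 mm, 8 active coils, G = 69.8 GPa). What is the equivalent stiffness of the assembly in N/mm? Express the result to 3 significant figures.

1.55 N/mm

k_A = Gd⁴/(8D³N_a) = (76.7×10³)(6.9⁴)/(8·66.0³·24) = 3.1496 N/mm
k_B = Gd⁴/(8D³N_a) = (69.8×10³)(2.8⁴)/(8·28.0³·8) = 3.0537 N/mm
Series: 1/k_eq = 1/3.1496 + 1/3.0537 = 0.64496; k_eq = 1.5505 N/mm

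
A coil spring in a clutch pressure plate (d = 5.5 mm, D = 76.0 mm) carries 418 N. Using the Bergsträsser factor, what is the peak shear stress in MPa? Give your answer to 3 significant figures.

Spring index C = D/d = 76.0/5.5 = 13.8182
K_B = (4C+2)/(4C−3) = 57.273/52.273 = 1.0957
τ₀ = 8FD/(πd³) = 8·418·76.0/(π·5.5³) = 254144/522.68 = 486.23 MPa
τ_max = K·τ₀ = 1.0957 × 486.23 = 532.74 MPa

533 MPa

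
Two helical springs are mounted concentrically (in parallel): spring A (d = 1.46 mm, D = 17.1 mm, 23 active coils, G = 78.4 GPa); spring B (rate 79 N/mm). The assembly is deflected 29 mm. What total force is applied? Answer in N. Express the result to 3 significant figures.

2300 N

k_A = Gd⁴/(8D³N_a) = (78.4×10³)(1.46⁴)/(8·17.1³·23) = 0.38719 N/mm
Parallel: k_eq = 0.38719 + 79 = 79.387 N/mm
F = k_eq·δ = 79.387·29 = 2302.2 N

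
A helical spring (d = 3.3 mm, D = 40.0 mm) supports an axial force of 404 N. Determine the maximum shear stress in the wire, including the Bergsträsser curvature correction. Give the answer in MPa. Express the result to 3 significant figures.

1270 MPa

Spring index C = D/d = 40.0/3.3 = 12.1212
K_B = (4C+2)/(4C−3) = 50.485/45.485 = 1.1099
τ₀ = 8FD/(πd³) = 8·404·40.0/(π·3.3³) = 129280/112.9 = 1145.1 MPa
τ_max = K·τ₀ = 1.1099 × 1145.1 = 1271 MPa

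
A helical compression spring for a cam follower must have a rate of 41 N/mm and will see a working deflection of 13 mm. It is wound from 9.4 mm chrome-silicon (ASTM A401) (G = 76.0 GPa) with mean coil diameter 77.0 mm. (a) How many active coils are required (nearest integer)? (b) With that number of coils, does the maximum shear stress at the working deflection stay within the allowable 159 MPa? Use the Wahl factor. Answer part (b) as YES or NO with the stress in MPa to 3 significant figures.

N_a = Gd⁴/(8D³k) = (76.0×10³)(9.4⁴)/(8·77.0³·41) = 3.963 → N_a = 4
Actual rate k = Gd⁴/(8D³·4) = 40.617 N/mm
Working load F = kδ = 40.617·13 = 528.01 N
C = 77.0/9.4 = 8.1915; K_W = (4C−1)/(4C−4)+0.615/C = 1.1794
τ_max = K_W·8FD/(πd³) = 1.1794·124.65 = 147.01 MPa
τ_max ≤ 159 MPa → acceptable

(a) 4 coils; (b) YES, τ_max = 147 MPa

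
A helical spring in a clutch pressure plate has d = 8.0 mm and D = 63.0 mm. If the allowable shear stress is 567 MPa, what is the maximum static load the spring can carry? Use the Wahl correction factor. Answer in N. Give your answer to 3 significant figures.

C = D/d = 63.0/8.0 = 7.8750
K_W = (4C−1)/(4C−4) + 0.615/C = 30.500/27.500 + 0.0781 = 1.1872
τ_max = K·8FD/(πd³) → F_max = τ_allow·πd³/(8DK)
F_max = 567·π·8.0³/(8·63.0·1.1872) = 9.1202e+05/598.34 = 1524.2 N

1520 N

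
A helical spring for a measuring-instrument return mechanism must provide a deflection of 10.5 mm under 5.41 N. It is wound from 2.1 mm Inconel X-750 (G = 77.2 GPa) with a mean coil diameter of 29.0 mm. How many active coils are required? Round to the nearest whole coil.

15

Required rate k = F/δ = 5.41/10.5 = 0.51524 N/mm
N_a = Gd⁴/(8D³k) = (77.2×10³ × 2.1⁴)/(8 × 29.0³ × 0.51524)
    = 1.50139e+06 / 100529 = 14.93 → 15 coils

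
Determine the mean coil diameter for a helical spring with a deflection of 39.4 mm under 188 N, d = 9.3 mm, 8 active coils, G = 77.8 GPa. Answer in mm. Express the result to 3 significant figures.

Required rate k = F/δ = 188/39.4 = 4.7716 N/mm
D = (Gd⁴/(8N_a·k))^(1/3) = (77.8×10³·9.3⁴/(8·8·4.7716))^(1/3)
  = (1.90577e+06)^(1/3) = 123.9814 mm

124 mm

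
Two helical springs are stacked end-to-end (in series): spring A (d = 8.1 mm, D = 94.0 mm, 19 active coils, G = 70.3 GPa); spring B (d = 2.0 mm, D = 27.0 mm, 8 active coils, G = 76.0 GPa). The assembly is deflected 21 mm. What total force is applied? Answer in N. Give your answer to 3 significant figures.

14.5 N

k_A = Gd⁴/(8D³N_a) = (70.3×10³)(8.1⁴)/(8·94.0³·19) = 2.397 N/mm
k_B = Gd⁴/(8D³N_a) = (76.0×10³)(2.0⁴)/(8·27.0³·8) = 0.9653 N/mm
Series: 1/k_eq = 1/2.397 + 1/0.9653 = 1.4531; k_eq = 0.68817 N/mm
F = k_eq·δ = 0.68817·21 = 14.452 N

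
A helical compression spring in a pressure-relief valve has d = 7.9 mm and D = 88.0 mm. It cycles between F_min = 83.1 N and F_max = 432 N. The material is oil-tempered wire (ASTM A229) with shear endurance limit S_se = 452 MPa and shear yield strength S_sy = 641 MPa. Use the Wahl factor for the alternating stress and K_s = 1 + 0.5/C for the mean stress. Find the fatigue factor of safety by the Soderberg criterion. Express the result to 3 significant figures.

2.57

C = D/d = 88.0/7.9 = 11.1392; K_W = (4C−1)/(4C−4)+0.615/C = 1.1292; K_s = 1+0.5/C = 1.0449
F_a = (F_max−F_min)/2 = 174.45 N; F_m = (F_max+F_min)/2 = 257.55 N
τ_a = K_W·8F_aD/(πd³) = 1.1292 × 79.289 = 89.531 MPa
τ_m = K_s·8F_mD/(πd³) = 1.0449 × 117.06 = 122.31 MPa
Soderberg: 1/n_f = τ_a/S_se + τ_m/S_sy = 89.531/452 + 122.31/641 = 0.19808 + 0.19082 = 0.38889
n_f = 1/0.38889 = 2.571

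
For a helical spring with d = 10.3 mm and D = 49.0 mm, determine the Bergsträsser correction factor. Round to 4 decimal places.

C = D/d = 49.0/10.3 = 4.7573
K_B = (4C+2)/(4C−3) = 21.029/16.029 = 1.3119

1.3119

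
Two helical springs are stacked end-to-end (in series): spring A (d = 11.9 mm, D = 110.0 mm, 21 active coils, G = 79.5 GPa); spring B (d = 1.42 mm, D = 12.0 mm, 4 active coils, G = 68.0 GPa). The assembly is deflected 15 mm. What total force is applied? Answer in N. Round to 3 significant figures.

44.1 N

k_A = Gd⁴/(8D³N_a) = (79.5×10³)(11.9⁴)/(8·110.0³·21) = 7.1296 N/mm
k_B = Gd⁴/(8D³N_a) = (68.0×10³)(1.42⁴)/(8·12.0³·4) = 5 N/mm
Series: 1/k_eq = 1/7.1296 + 1/5 = 0.34026; k_eq = 2.9389 N/mm
F = k_eq·δ = 2.9389·15 = 44.084 N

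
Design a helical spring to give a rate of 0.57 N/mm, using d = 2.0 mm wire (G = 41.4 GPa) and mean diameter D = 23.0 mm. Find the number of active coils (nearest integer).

12

N_a = Gd⁴/(8D³k) = (41.4×10³ × 2.0⁴)/(8 × 23.0³ × 0.57)
    = 662400 / 55481.5 = 11.94 → 12 coils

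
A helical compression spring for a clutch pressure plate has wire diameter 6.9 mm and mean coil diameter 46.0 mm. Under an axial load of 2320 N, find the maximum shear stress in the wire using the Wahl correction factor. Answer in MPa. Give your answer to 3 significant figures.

Spring index C = D/d = 46.0/6.9 = 6.6667
K_W = (4C−1)/(4C−4) + 0.615/C = 25.667/22.667 + 0.0923 = 1.2246
τ₀ = 8FD/(πd³) = 8·2320·46.0/(π·6.9³) = 853760/1032 = 827.25 MPa
τ_max = K·τ₀ = 1.2246 × 827.25 = 1013.1 MPa

1010 MPa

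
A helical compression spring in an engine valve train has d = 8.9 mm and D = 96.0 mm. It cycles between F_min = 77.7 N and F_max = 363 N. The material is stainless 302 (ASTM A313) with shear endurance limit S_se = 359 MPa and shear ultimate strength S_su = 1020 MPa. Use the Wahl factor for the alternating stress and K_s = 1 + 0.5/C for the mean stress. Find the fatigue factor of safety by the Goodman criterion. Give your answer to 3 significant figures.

C = D/d = 96.0/8.9 = 10.7865; K_W = (4C−1)/(4C−4)+0.615/C = 1.1337; K_s = 1+0.5/C = 1.0464
F_a = (F_max−F_min)/2 = 142.65 N; F_m = (F_max+F_min)/2 = 220.35 N
τ_a = K_W·8F_aD/(πd³) = 1.1337 × 49.467 = 56.078 MPa
τ_m = K_s·8F_mD/(πd³) = 1.0464 × 76.411 = 79.953 MPa
Goodman: 1/n_f = τ_a/S_se + τ_m/S_su = 56.078/359 + 79.953/1020 = 0.15621 + 0.07838 = 0.23459
n_f = 1/0.23459 = 4.263

4.26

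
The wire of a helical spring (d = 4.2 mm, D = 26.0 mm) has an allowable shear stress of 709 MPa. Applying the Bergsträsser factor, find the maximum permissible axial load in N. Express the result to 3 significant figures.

C = D/d = 26.0/4.2 = 6.1905
K_B = (4C+2)/(4C−3) = 26.762/21.762 = 1.2298
τ_max = K·8FD/(πd³) → F_max = τ_allow·πd³/(8DK)
F_max = 709·π·4.2³/(8·26.0·1.2298) = 1.6502e+05/255.79 = 645.15 N

645 N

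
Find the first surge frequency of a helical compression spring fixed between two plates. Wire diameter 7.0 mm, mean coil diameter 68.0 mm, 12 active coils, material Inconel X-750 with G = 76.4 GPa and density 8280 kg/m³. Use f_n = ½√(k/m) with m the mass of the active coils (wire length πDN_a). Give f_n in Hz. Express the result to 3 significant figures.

k = Gd⁴/(8D³N_a) = (76.4×10³)(7.0⁴)/(8·68.0³·12) = 6.077 N/mm = 6077 N/m
Wire length L = πDN_a = π·68.0·12 = 2563.5 mm
m = ρ·(πd²/4)·L = 8280 × 38.485×10⁻⁶ m² × 2.5635 m = 0.81688 kg
f_n = ½√(k/m) = 0.5·√(6077/0.81688) = 0.5·√(7439.3) = 43.126 Hz

43.1 Hz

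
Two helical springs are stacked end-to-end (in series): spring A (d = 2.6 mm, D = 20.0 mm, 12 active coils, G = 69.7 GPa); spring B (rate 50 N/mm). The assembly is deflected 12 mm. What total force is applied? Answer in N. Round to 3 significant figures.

k_A = Gd⁴/(8D³N_a) = (69.7×10³)(2.6⁴)/(8·20.0³·12) = 4.1473 N/mm
Series: 1/k_eq = 1/4.1473 + 1/50 = 0.26112; k_eq = 3.8296 N/mm
F = k_eq·δ = 3.8296·12 = 45.956 N

46.0 N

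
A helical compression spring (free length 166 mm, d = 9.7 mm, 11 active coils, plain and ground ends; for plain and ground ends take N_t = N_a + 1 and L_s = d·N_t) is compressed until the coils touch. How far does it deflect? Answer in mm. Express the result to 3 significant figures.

N_t = 12; L_s = 9.7·12 = 116.4 mm
δ_solid = L₀ − L_s = 166 − 116.4 = 49.6 mm

49.6 mm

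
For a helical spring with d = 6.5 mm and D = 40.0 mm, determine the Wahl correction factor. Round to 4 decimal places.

C = D/d = 40.0/6.5 = 6.1538
K_W = (4C−1)/(4C−4) + 0.615/C = 23.615/20.615 + 0.0999 = 1.2455

1.2455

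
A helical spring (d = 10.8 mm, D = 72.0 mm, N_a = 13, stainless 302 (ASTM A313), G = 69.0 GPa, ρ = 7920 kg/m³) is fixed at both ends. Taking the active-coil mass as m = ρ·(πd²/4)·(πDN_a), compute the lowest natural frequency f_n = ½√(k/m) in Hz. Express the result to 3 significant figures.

k = Gd⁴/(8D³N_a) = (69.0×10³)(10.8⁴)/(8·72.0³·13) = 24.183 N/mm = 24183 N/m
Wire length L = πDN_a = π·72.0·13 = 2940.5 mm
m = ρ·(πd²/4)·L = 7920 × 91.609×10⁻⁶ m² × 2.9405 m = 2.1335 kg
f_n = ½√(k/m) = 0.5·√(24183/2.1335) = 0.5·√(11335) = 53.233 Hz

53.2 Hz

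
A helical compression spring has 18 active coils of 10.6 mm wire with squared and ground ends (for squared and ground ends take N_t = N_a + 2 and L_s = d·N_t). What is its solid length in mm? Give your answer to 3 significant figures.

212 mm

squared and ground ends: N_t = N_a + 2 = 18 + 2 = 20
L_s = d·N_t = 10.6 × 20 = 212 mm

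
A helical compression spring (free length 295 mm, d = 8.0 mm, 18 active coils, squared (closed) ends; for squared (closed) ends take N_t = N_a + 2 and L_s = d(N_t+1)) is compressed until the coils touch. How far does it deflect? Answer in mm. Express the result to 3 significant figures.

127 mm

N_t = 20; L_s = 8.0·21 = 168 mm
δ_solid = L₀ − L_s = 295 − 168 = 127 mm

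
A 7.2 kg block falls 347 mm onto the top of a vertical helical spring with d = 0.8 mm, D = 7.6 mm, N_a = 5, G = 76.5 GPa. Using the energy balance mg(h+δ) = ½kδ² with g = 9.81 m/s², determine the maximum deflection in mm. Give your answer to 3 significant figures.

k = Gd⁴/(8D³N_a) = (76.5×10³)(0.8⁴)/(8·7.6³·5) = 1.7845 N/mm
W = mg = 7.2 × 9.81 = 70.632 N
½kδ² − Wδ − Wh = 0 → δ = (W + √(W² + 2kWh))/k
δ = (70.632 + √(4988.9 + 87474.5))/1.7845 = (70.632 + 304.08)/1.7845 = 209.98 mm

210 mm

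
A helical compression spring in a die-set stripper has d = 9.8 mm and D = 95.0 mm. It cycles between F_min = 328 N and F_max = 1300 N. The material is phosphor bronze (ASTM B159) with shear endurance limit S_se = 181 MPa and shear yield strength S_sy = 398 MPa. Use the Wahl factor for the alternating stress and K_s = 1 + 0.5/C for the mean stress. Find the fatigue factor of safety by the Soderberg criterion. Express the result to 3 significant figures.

0.743

C = D/d = 95.0/9.8 = 9.6939; K_W = (4C−1)/(4C−4)+0.615/C = 1.1497; K_s = 1+0.5/C = 1.0516
F_a = (F_max−F_min)/2 = 486 N; F_m = (F_max+F_min)/2 = 814 N
τ_a = K_W·8F_aD/(πd³) = 1.1497 × 124.92 = 143.62 MPa
τ_m = K_s·8F_mD/(πd³) = 1.0516 × 209.22 = 220.01 MPa
Soderberg: 1/n_f = τ_a/S_se + τ_m/S_sy = 143.62/181 + 220.01/398 = 0.79347 + 0.55280 = 1.3463
n_f = 1/1.3463 = 0.7428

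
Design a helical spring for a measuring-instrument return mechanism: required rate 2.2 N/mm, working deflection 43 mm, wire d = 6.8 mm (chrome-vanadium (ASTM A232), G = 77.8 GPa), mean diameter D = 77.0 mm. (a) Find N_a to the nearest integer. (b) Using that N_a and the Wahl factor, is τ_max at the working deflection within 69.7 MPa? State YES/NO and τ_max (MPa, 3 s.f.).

(a) 21 coils; (b) YES, τ_max = 65.5 MPa

N_a = Gd⁴/(8D³k) = (77.8×10³)(6.8⁴)/(8·77.0³·2.2) = 20.7 → N_a = 21
Actual rate k = Gd⁴/(8D³·21) = 2.1689 N/mm
Working load F = kδ = 2.1689·43 = 93.261 N
C = 77.0/6.8 = 11.3235; K_W = (4C−1)/(4C−4)+0.615/C = 1.1270
τ_max = K_W·8FD/(πd³) = 1.1270·58.158 = 65.541 MPa
τ_max ≤ 69.7 MPa → acceptable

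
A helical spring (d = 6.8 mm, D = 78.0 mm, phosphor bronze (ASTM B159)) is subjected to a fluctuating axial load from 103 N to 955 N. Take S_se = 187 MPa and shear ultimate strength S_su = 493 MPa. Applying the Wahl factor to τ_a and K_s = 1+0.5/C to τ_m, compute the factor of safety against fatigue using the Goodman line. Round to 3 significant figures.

C = D/d = 78.0/6.8 = 11.4706; K_W = (4C−1)/(4C−4)+0.615/C = 1.1252; K_s = 1+0.5/C = 1.0436
F_a = (F_max−F_min)/2 = 426 N; F_m = (F_max+F_min)/2 = 529 N
τ_a = K_W·8F_aD/(πd³) = 1.1252 × 269.1 = 302.81 MPa
τ_m = K_s·8F_mD/(πd³) = 1.0436 × 334.17 = 348.73 MPa
Goodman: 1/n_f = τ_a/S_se + τ_m/S_su = 302.81/187 + 348.73/493 = 1.61928 + 0.70737 = 2.3267
n_f = 1/2.3267 = 0.4298

0.430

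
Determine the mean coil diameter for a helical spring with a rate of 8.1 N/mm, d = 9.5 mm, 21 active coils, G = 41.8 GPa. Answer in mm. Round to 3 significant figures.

D = (Gd⁴/(8N_a·k))^(1/3) = (41.8×10³·9.5⁴/(8·21·8.1))^(1/3)
  = (250194)^(1/3) = 63.0123 mm

63.0 mm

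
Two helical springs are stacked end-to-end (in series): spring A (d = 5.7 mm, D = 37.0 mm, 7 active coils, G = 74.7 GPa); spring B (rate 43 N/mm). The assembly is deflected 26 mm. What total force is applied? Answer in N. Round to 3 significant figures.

439 N

k_A = Gd⁴/(8D³N_a) = (74.7×10³)(5.7⁴)/(8·37.0³·7) = 27.799 N/mm
Series: 1/k_eq = 1/27.799 + 1/43 = 0.059229; k_eq = 16.884 N/mm
F = k_eq·δ = 16.884·26 = 438.98 N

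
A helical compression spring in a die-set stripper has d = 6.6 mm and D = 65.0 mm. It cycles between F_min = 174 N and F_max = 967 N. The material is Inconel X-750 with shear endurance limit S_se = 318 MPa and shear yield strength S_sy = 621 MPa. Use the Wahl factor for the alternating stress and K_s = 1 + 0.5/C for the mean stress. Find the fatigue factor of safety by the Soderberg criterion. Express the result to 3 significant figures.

0.725

C = D/d = 65.0/6.6 = 9.8485; K_W = (4C−1)/(4C−4)+0.615/C = 1.1472; K_s = 1+0.5/C = 1.0508
F_a = (F_max−F_min)/2 = 396.5 N; F_m = (F_max+F_min)/2 = 570.5 N
τ_a = K_W·8F_aD/(πd³) = 1.1472 × 228.28 = 261.88 MPa
τ_m = K_s·8F_mD/(πd³) = 1.0508 × 328.46 = 345.13 MPa
Soderberg: 1/n_f = τ_a/S_se + τ_m/S_sy = 261.88/318 + 345.13/621 = 0.82353 + 0.55577 = 1.3793
n_f = 1/1.3793 = 0.725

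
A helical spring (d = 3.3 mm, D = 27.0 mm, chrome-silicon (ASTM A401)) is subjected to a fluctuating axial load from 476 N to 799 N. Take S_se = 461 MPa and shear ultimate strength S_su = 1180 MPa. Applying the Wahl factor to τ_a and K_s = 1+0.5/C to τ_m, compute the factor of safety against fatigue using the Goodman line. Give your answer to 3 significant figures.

C = D/d = 27.0/3.3 = 8.1818; K_W = (4C−1)/(4C−4)+0.615/C = 1.1796; K_s = 1+0.5/C = 1.0611
F_a = (F_max−F_min)/2 = 161.5 N; F_m = (F_max+F_min)/2 = 637.5 N
τ_a = K_W·8F_aD/(πd³) = 1.1796 × 308.98 = 364.48 MPa
τ_m = K_s·8F_mD/(πd³) = 1.0611 × 1219.7 = 1294.2 MPa
Goodman: 1/n_f = τ_a/S_se + τ_m/S_su = 364.48/461 + 1294.2/1180 = 0.79062 + 1.09678 = 1.8874
n_f = 1/1.8874 = 0.5298

0.530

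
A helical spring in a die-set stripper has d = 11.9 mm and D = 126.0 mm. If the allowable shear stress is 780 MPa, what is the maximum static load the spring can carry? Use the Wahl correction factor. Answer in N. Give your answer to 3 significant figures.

C = D/d = 126.0/11.9 = 10.5882
K_W = (4C−1)/(4C−4) + 0.615/C = 41.353/38.353 + 0.0581 = 1.1363
τ_max = K·8FD/(πd³) → F_max = τ_allow·πd³/(8DK)
F_max = 780·π·11.9³/(8·126.0·1.1363) = 4.1294e+06/1145.4 = 3605.2 N

3610 N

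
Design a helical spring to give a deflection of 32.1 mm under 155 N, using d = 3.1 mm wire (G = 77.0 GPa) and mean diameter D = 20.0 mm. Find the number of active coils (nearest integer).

23

Required rate k = F/δ = 155/32.1 = 4.8287 N/mm
N_a = Gd⁴/(8D³k) = (77.0×10³ × 3.1⁴)/(8 × 20.0³ × 4.8287)
    = 7.11111e+06 / 309034 = 23.01 → 23 coils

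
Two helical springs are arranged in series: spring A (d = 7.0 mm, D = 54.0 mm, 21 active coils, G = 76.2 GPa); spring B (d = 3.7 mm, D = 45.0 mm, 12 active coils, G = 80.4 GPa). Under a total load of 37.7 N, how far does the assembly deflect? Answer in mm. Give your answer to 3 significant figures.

27.3 mm

k_A = Gd⁴/(8D³N_a) = (76.2×10³)(7.0⁴)/(8·54.0³·21) = 6.916 N/mm
k_B = Gd⁴/(8D³N_a) = (80.4×10³)(3.7⁴)/(8·45.0³·12) = 1.7225 N/mm
Series: 1/k_eq = 1/6.916 + 1/1.7225 = 0.72515; k_eq = 1.379 N/mm
δ = F/k_eq = 37.7/1.379 = 27.338 mm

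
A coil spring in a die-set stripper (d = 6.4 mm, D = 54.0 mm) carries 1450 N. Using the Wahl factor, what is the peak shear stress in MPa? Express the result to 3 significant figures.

Spring index C = D/d = 54.0/6.4 = 8.4375
K_W = (4C−1)/(4C−4) + 0.615/C = 32.750/29.750 + 0.0729 = 1.1737
τ₀ = 8FD/(πd³) = 8·1450·54.0/(π·6.4³) = 626400/823.55 = 760.61 MPa
τ_max = K·τ₀ = 1.1737 × 760.61 = 892.75 MPa

893 MPa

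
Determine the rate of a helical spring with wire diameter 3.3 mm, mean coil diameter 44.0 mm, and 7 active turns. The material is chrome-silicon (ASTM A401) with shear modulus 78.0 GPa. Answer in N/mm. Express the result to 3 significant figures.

k = Gd⁴/(8D³N_a) = (78.0×10³ × 3.3⁴) / (8 × 44.0³ × 7)
  = 9.25018e+06 / 4.7703e+06 = 1.9391 N/mm

1.94 N/mm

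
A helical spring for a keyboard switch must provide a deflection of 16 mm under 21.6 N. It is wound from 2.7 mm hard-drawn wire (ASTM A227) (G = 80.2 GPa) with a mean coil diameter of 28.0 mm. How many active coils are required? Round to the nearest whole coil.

18

Required rate k = F/δ = 21.6/16 = 1.35 N/mm
N_a = Gd⁴/(8D³k) = (80.2×10³ × 2.7⁴)/(8 × 28.0³ × 1.35)
    = 4.26216e+06 / 237082 = 17.98 → 18 coils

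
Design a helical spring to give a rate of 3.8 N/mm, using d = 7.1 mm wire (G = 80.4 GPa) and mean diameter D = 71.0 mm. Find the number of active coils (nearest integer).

19

N_a = Gd⁴/(8D³k) = (80.4×10³ × 7.1⁴)/(8 × 71.0³ × 3.8)
    = 2.0431e+08 / 1.08805e+07 = 18.78 → 19 coils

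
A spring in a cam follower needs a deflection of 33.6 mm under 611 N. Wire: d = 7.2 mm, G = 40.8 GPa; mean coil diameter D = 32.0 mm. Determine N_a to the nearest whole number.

Required rate k = F/δ = 611/33.6 = 18.185 N/mm
N_a = Gd⁴/(8D³k) = (40.8×10³ × 7.2⁴)/(8 × 32.0³ × 18.185)
    = 1.09645e+08 / 4.76696e+06 = 23 → 23 coils

23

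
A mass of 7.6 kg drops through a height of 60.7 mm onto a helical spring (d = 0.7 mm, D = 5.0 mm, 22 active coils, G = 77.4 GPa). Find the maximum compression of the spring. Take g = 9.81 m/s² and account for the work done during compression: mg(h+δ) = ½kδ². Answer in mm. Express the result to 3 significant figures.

k = Gd⁴/(8D³N_a) = (77.4×10³)(0.7⁴)/(8·5.0³·22) = 0.84472 N/mm
W = mg = 7.6 × 9.81 = 74.556 N
½kδ² − Wδ − Wh = 0 → δ = (W + √(W² + 2kWh))/k
δ = (74.556 + √(5558.6 + 7645.6))/0.84472 = (74.556 + 114.91)/0.84472 = 224.3 mm

224 mm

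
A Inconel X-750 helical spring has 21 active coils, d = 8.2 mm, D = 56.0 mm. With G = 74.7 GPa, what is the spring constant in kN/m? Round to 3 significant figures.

k = Gd⁴/(8D³N_a) = (74.7×10³ × 8.2⁴) / (8 × 56.0³ × 21)
  = 3.37735e+08 / 2.95035e+07 = 11.447 N/mm

11.4 kN/m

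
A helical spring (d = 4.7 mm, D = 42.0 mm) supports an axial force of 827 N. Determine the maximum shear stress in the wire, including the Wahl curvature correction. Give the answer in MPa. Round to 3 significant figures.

Spring index C = D/d = 42.0/4.7 = 8.9362
K_W = (4C−1)/(4C−4) + 0.615/C = 34.745/31.745 + 0.0688 = 1.1633
τ₀ = 8FD/(πd³) = 8·827·42.0/(π·4.7³) = 277872/326.17 = 851.92 MPa
τ_max = K·τ₀ = 1.1633 × 851.92 = 991.07 MPa

991 MPa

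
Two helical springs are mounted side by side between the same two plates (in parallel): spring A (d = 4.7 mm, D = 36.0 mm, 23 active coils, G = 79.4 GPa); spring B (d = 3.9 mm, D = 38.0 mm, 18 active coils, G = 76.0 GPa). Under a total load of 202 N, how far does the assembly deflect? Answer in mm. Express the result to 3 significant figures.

30.0 mm

k_A = Gd⁴/(8D³N_a) = (79.4×10³)(4.7⁴)/(8·36.0³·23) = 4.5132 N/mm
k_B = Gd⁴/(8D³N_a) = (76.0×10³)(3.9⁴)/(8·38.0³·18) = 2.2251 N/mm
Parallel: k_eq = 4.5132 + 2.2251 = 6.7384 N/mm
δ = F/k_eq = 202/6.7384 = 29.978 mm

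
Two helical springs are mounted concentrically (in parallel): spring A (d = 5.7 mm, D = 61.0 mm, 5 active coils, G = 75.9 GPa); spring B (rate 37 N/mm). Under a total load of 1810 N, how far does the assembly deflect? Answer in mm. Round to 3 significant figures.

k_A = Gd⁴/(8D³N_a) = (75.9×10³)(5.7⁴)/(8·61.0³·5) = 8.8245 N/mm
Parallel: k_eq = 8.8245 + 37 = 45.825 N/mm
δ = F/k_eq = 1810/45.825 = 39.498 mm

39.5 mm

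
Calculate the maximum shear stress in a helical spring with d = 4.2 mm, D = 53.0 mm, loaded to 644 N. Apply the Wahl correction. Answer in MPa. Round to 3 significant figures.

1310 MPa

Spring index C = D/d = 53.0/4.2 = 12.6190
K_W = (4C−1)/(4C−4) + 0.615/C = 49.476/46.476 + 0.0487 = 1.1133
τ₀ = 8FD/(πd³) = 8·644·53.0/(π·4.2³) = 273056/232.75 = 1173.2 MPa
τ_max = K·τ₀ = 1.1133 × 1173.2 = 1306.1 MPa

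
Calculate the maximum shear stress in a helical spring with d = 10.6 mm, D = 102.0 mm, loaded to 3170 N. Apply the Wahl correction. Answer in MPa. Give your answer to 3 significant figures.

Spring index C = D/d = 102.0/10.6 = 9.6226
K_W = (4C−1)/(4C−4) + 0.615/C = 37.491/34.491 + 0.0639 = 1.1509
τ₀ = 8FD/(πd³) = 8·3170·102.0/(π·10.6³) = 2.58672e+06/3741.7 = 691.32 MPa
τ_max = K·τ₀ = 1.1509 × 691.32 = 795.64 MPa

796 MPa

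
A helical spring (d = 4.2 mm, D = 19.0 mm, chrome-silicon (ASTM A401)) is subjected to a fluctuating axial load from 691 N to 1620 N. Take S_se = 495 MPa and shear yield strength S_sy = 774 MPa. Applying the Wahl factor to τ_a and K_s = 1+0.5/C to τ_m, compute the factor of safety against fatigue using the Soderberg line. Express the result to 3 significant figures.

0.524

C = D/d = 19.0/4.2 = 4.5238; K_W = (4C−1)/(4C−4)+0.615/C = 1.3488; K_s = 1+0.5/C = 1.1105
F_a = (F_max−F_min)/2 = 464.5 N; F_m = (F_max+F_min)/2 = 1155.5 N
τ_a = K_W·8F_aD/(πd³) = 1.3488 × 303.34 = 409.14 MPa
τ_m = K_s·8F_mD/(πd³) = 1.1105 × 754.6 = 838 MPa
Soderberg: 1/n_f = τ_a/S_se + τ_m/S_sy = 409.14/495 + 838/774 = 0.82655 + 1.08269 = 1.9092
n_f = 1/1.9092 = 0.5238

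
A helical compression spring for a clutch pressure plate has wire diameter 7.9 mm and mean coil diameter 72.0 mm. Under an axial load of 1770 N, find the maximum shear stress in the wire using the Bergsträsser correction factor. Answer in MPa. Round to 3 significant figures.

Spring index C = D/d = 72.0/7.9 = 9.1139
K_B = (4C+2)/(4C−3) = 38.456/33.456 = 1.1495
τ₀ = 8FD/(πd³) = 8·1770·72.0/(π·7.9³) = 1.01952e+06/1548.9 = 658.21 MPa
τ_max = K·τ₀ = 1.1495 × 658.21 = 756.58 MPa

757 MPa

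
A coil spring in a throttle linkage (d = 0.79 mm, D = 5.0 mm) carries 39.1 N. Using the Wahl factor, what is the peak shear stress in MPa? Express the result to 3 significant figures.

1250 MPa

Spring index C = D/d = 5.0/0.79 = 6.3291
K_W = (4C−1)/(4C−4) + 0.615/C = 24.316/21.316 + 0.0972 = 1.2379
τ₀ = 8FD/(πd³) = 8·39.1·5.0/(π·0.79³) = 1564/1.5489 = 1009.7 MPa
τ_max = K·τ₀ = 1.2379 × 1009.7 = 1250 MPa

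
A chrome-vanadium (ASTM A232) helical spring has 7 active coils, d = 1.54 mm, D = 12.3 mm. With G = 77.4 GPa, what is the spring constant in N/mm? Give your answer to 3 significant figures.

4.18 N/mm

k = Gd⁴/(8D³N_a) = (77.4×10³ × 1.54⁴) / (8 × 12.3³ × 7)
  = 435335 / 104209 = 4.1775 N/mm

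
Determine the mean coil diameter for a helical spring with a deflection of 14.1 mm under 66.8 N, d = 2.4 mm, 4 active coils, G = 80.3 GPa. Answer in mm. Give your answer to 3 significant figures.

26.0 mm

Required rate k = F/δ = 66.8/14.1 = 4.7376 N/mm
D = (Gd⁴/(8N_a·k))^(1/3) = (80.3×10³·2.4⁴/(8·4·4.7376))^(1/3)
  = (17573.3)^(1/3) = 25.9987 mm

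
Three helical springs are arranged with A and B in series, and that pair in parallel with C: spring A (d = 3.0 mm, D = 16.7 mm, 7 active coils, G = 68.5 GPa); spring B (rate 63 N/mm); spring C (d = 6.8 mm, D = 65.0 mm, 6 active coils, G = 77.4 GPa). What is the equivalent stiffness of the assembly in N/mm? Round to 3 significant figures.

k_A = Gd⁴/(8D³N_a) = (68.5×10³)(3.0⁴)/(8·16.7³·7) = 21.273 N/mm
k_C = Gd⁴/(8D³N_a) = (77.4×10³)(6.8⁴)/(8·65.0³·6) = 12.554 N/mm
Springs A,B series: k_AB = 1/(1/21.273+1/63) = 15.903 N/mm; parallel with C: k_eq = 15.903+12.554 = 28.458 N/mm

28.5 N/mm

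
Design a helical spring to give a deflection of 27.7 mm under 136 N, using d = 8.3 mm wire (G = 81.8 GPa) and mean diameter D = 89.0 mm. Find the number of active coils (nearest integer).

14

Required rate k = F/δ = 136/27.7 = 4.9097 N/mm
N_a = Gd⁴/(8D³k) = (81.8×10³ × 8.3⁴)/(8 × 89.0³ × 4.9097)
    = 3.88209e+08 / 2.76898e+07 = 14.02 → 14 coils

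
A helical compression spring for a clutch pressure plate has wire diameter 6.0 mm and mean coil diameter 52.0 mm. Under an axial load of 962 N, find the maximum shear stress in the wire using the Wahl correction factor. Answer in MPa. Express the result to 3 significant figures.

689 MPa

Spring index C = D/d = 52.0/6.0 = 8.6667
K_W = (4C−1)/(4C−4) + 0.615/C = 33.667/30.667 + 0.0710 = 1.1688
τ₀ = 8FD/(πd³) = 8·962·52.0/(π·6.0³) = 400192/678.58 = 589.75 MPa
τ_max = K·τ₀ = 1.1688 × 589.75 = 689.29 MPa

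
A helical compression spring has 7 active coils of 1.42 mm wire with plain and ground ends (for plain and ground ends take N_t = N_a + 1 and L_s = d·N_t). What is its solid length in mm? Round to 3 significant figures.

plain and ground ends: N_t = N_a + 1 = 7 + 1 = 8
L_s = d·N_t = 1.42 × 8 = 11.36 mm

11.4 mm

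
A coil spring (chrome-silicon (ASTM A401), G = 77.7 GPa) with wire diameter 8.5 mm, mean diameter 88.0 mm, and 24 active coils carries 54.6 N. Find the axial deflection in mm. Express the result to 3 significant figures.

k = Gd⁴/(8D³N_a) = (77.7×10³)(8.5⁴)/(8·88.0³·24) = 3.0999 N/mm
δ = F/k = 54.6 / 3.0999 = 17.613 mm

17.6 mm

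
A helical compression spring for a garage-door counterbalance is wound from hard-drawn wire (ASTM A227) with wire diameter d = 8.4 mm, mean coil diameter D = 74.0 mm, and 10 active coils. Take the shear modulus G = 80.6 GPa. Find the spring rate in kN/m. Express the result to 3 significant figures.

k = Gd⁴/(8D³N_a) = (80.6×10³ × 8.4⁴) / (8 × 74.0³ × 10)
  = 4.01284e+08 / 3.24179e+07 = 12.378 N/mm

12.4 kN/m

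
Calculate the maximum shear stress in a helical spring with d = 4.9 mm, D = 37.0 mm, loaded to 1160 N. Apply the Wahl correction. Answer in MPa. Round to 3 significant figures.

Spring index C = D/d = 37.0/4.9 = 7.5510
K_W = (4C−1)/(4C−4) + 0.615/C = 29.204/26.204 + 0.0814 = 1.1959
τ₀ = 8FD/(πd³) = 8·1160·37.0/(π·4.9³) = 343360/369.61 = 928.99 MPa
τ_max = K·τ₀ = 1.1959 × 928.99 = 1111 MPa

1110 MPa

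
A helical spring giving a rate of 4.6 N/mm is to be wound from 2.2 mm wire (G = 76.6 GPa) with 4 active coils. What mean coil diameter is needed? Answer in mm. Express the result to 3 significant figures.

23.0 mm

D = (Gd⁴/(8N_a·k))^(1/3) = (76.6×10³·2.2⁴/(8·4·4.6))^(1/3)
  = (12190.2)^(1/3) = 23.0146 mm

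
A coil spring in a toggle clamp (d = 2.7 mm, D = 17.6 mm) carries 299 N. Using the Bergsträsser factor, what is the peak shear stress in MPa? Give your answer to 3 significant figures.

Spring index C = D/d = 17.6/2.7 = 6.5185
K_B = (4C+2)/(4C−3) = 28.074/23.074 = 1.2167
τ₀ = 8FD/(πd³) = 8·299·17.6/(π·2.7³) = 42099.2/61.836 = 680.82 MPa
τ_max = K·τ₀ = 1.2167 × 680.82 = 828.35 MPa

828 MPa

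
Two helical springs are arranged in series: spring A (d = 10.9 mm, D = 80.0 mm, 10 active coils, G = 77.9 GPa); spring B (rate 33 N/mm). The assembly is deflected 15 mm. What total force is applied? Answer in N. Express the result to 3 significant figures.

k_A = Gd⁴/(8D³N_a) = (77.9×10³)(10.9⁴)/(8·80.0³·10) = 26.846 N/mm
Series: 1/k_eq = 1/26.846 + 1/33 = 0.067552; k_eq = 14.803 N/mm
F = k_eq·δ = 14.803·15 = 222.05 N

222 N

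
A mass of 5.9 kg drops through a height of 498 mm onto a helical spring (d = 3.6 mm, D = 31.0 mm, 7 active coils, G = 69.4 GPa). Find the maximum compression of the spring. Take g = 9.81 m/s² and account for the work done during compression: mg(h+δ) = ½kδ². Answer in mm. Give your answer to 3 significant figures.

99.5 mm

k = Gd⁴/(8D³N_a) = (69.4×10³)(3.6⁴)/(8·31.0³·7) = 6.9871 N/mm
W = mg = 5.9 × 9.81 = 57.879 N
½kδ² − Wδ − Wh = 0 → δ = (W + √(W² + 2kWh))/k
δ = (57.879 + √(3350 + 402788))/6.9871 = (57.879 + 637.29)/6.9871 = 99.493 mm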